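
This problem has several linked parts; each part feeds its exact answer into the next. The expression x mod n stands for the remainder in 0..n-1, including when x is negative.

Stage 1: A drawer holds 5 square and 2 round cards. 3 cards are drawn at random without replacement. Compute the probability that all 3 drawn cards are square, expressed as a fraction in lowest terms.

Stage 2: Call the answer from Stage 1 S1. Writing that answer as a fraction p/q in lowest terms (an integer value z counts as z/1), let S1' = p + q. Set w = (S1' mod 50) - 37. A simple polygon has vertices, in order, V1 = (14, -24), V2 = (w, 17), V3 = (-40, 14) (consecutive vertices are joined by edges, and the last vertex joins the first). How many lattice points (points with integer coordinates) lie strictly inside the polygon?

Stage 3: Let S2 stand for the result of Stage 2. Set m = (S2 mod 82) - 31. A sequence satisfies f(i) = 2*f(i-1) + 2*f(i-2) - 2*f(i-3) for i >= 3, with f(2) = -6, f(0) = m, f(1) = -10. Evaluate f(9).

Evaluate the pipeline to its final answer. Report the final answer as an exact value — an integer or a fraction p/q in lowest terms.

-19104

Stage 1: total draws C(7,3) = 35; favorable C(5,3) = 10; P = 2/7; answer 2/7
Stage 2: S1 = 2/7; threaded value p + q = 9; w = -28; cross terms: (14*17 - -28*-24)=-434, (-28*14 - -40*17)=288, (-40*-24 - 14*14)=764; twice the area = |618| = 618; area = 309; boundary points = 1 + 3 + 2 = 6; strictly interior points = area - boundary/2 + 1 = 307; answer 307
Stage 3: S2 = 307; m = 30; f(3) = 2*(-6) + 2*(-10) - 2*(30) = -92; iterating: f(3)=-92, f(4)=-176, f(5)=-524, f(6)=-1216, f(7)=-3128, f(8)=-7640, f(9)=-19104; answer -19104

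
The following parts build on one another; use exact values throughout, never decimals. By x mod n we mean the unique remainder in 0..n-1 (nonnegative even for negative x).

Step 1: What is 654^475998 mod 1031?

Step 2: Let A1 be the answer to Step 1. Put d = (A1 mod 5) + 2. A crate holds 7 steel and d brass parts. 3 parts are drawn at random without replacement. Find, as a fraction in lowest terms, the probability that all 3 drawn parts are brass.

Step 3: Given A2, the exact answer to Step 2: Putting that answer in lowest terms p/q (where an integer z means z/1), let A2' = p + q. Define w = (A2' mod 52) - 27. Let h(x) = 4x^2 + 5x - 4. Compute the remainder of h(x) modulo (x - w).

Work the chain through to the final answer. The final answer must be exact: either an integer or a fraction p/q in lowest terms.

346

Step 1: squarings mod 1031: 654^1=654, 654^2=882, 654^4=550, 654^8=417, 654^16=681, 654^32=842, 654^64=667, 654^128=528, 654^256=414, 654^512=250, 654^1024=640, 654^2048=293, 654^4096=276, 654^8192=913, 654^16384=521, 654^32768=288, 654^65536=464, 654^131072=848, 654^262144=497; 654^475998 = 654^2 * 654^4 * 654^8 * 654^16 * 654^64 * 654^256 * 654^512 * 654^16384 * 654^65536 * 654^131072 * 654^262144 = 196 (mod 1031); answer 196
Step 2: A1 = 196; d = 3; total draws C(10,3) = 120; favorable C(3,3) = 1; P = 1/120; answer 1/120
Step 3: A2 = 1/120; threaded value p + q = 121; w = -10; remainder = value at the root: 4*(-10)^2 + 5*(-10)^1 - 4 = (400) + (-50) + (-4) = 346; answer 346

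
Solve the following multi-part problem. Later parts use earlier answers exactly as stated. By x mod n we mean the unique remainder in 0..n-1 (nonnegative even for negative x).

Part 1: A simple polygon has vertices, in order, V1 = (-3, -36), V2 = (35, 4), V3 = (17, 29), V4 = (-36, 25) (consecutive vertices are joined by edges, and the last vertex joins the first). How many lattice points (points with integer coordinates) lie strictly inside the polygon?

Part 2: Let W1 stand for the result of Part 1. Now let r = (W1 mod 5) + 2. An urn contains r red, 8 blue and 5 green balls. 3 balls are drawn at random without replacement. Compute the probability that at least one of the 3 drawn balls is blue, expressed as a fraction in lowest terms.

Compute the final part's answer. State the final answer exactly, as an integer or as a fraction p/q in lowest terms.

Part 1: cross terms: (-3*4 - 35*-36)=1248, (35*29 - 17*4)=947, (17*25 - -36*29)=1469, (-36*-36 - -3*25)=1371; twice the area = |5035| = 5035; area = 5035/2; boundary points = 2 + 1 + 1 + 1 = 5; strictly interior points = area - boundary/2 + 1 = 2516; answer 2516
Part 2: W1 = 2516; r = 3; total draws C(16,3) = 560; complement C(8,3) = 56; favorable 560 - 56 = 504; P = 9/10; answer 9/10

9/10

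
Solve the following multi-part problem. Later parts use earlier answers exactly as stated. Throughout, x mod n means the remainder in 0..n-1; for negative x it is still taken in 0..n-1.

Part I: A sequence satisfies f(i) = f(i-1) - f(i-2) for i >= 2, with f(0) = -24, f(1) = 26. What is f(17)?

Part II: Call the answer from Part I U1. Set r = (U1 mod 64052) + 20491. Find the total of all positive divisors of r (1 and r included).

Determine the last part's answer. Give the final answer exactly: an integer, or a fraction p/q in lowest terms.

Part I: f(2) = 1*(26) - 1*(-24) = 50; iterating: f(2)=50, f(3)=24, f(4)=-26, f(5)=-50, f(6)=-24, f(7)=26, f(8)=50, f(9)=24, f(10)=-26, f(11)=-50, f(12)=-24, f(13)=26, f(14)=50, f(15)=24, f(16)=-26, f(17)=-50; answer -50
Part II: U1 = -50; r = 84493; 84493 = 19 * 4447; sigma = (1 + 19) * (1 + 4447) = 20 * 4448 = 88960; answer 88960

88960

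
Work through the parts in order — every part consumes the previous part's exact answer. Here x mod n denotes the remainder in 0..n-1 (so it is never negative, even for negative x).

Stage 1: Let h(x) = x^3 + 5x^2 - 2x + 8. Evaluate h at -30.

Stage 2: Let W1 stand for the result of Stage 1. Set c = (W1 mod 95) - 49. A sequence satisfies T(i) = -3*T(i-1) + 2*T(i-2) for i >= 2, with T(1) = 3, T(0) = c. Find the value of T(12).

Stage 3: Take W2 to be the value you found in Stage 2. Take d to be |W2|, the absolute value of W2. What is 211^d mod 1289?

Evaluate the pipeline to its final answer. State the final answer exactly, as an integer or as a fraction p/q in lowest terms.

1200

Stage 1: 1*(-30)^3 + 5*(-30)^2 - 2*(-30)^1 + 8 = (-27000) + (4500) + (60) + (8) = -22432; answer -22432
Stage 2: W1 = -22432; c = 34; T(2) = -3*(3) + 2*(34) = 59; iterating: T(2)=59, T(3)=-171, T(4)=631, T(5)=-2235, T(6)=7967, T(7)=-28371, T(8)=101047, T(9)=-359883, T(10)=1281743, T(11)=-4564995, T(12)=16258471; answer 16258471
Stage 3: W2 = 16258471; d = 16258471; squarings mod 1289: 211^1=211, 211^2=695, 211^4=939, 211^8=45, 211^16=736, 211^32=316, 211^64=603, 211^128=111, 211^256=720, 211^512=222, 211^1024=302, 211^2048=974, 211^4096=1261, 211^8192=784, 211^16384=1092, 211^32768=139, 211^65536=1275, 211^131072=196, 211^262144=1035, 211^524288=66, 211^1048576=489, 211^2097152=656, 211^4194304=1099, 211^8388608=8; 211^16258471 = 211^1 * 211^2 * 211^4 * 211^32 * 211^128 * 211^256 * 211^1024 * 211^4096 * 211^524288 * 211^1048576 * 211^2097152 * 211^4194304 * 211^8388608 = 1200 (mod 1289); answer 1200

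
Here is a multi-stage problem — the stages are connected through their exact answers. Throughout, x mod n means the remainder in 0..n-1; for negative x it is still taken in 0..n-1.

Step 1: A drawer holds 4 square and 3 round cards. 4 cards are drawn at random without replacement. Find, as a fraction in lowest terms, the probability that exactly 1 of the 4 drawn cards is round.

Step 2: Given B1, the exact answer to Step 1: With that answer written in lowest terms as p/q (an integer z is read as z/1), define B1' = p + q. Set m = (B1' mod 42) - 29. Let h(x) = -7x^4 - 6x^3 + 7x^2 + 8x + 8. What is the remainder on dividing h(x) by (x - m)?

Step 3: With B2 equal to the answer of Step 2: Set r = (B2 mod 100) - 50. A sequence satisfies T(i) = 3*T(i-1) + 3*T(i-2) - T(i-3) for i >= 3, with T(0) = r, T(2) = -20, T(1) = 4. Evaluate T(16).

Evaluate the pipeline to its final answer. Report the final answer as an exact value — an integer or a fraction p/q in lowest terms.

-1706538838

Step 1: total draws C(7,4) = 35; favorable C(3,1)*C(4,3) = 12; P = 12/35; answer 12/35
Step 2: B1 = 12/35; threaded value p + q = 47; m = -24; remainder = value at the root: -7*(-24)^4 - 6*(-24)^3 + 7*(-24)^2 + 8*(-24)^1 + 8 = (-2322432) + (82944) + (4032) + (-192) + (8) = -2235640; answer -2235640
Step 3: B2 = -2235640; r = 10; T(3) = 3*(-20) + 3*(4) - 1*(10) = -58; iterating: T(3)=-58, T(4)=-238, T(5)=-868, T(6)=-3260, T(7)=-12146, T(8)=-45350, T(9)=-169228, T(10)=-631588, T(11)=-2357098, T(12)=-8796830, T(13)=-32830196, T(14)=-122523980, T(15)=-457265698, T(16)=-1706538838; answer -1706538838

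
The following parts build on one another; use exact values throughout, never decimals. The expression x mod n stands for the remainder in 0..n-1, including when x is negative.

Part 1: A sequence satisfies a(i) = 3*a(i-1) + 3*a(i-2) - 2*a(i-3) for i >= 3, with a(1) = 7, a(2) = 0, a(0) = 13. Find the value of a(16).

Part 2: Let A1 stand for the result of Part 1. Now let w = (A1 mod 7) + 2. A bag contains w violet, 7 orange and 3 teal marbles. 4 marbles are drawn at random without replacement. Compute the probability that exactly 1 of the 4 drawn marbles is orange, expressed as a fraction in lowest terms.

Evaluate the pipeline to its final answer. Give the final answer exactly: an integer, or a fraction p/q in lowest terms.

Part 1: a(3) = 3*(0) + 3*(7) - 2*(13) = -5; iterating: a(3)=-5, a(4)=-29, a(5)=-102, a(6)=-383, a(7)=-1397, a(8)=-5136, a(9)=-18833, a(10)=-69113, a(11)=-253566, a(12)=-930371, a(13)=-3413585, a(14)=-12524736, a(15)=-45954221, a(16)=-168609701; answer -168609701
Part 2: A1 = -168609701; w = 8; total draws C(18,4) = 3060; favorable C(7,1)*C(11,3) = 1155; P = 77/204; answer 77/204

77/204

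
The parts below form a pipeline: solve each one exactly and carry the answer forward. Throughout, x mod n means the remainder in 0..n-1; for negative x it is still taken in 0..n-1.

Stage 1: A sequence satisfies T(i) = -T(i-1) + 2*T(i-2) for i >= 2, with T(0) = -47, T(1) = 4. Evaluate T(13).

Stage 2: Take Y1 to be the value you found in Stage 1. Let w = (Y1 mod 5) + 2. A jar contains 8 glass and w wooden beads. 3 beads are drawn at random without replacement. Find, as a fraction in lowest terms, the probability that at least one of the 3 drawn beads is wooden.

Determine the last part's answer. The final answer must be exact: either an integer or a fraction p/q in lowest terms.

11/13

Stage 1: T(2) = -1*(4) + 2*(-47) = -98; iterating: T(2)=-98, T(3)=106, T(4)=-302, T(5)=514, T(6)=-1118, T(7)=2146, T(8)=-4382, T(9)=8674, T(10)=-17438, T(11)=34786, T(12)=-69662, T(13)=139234; answer 139234
Stage 2: Y1 = 139234; w = 6; total draws C(14,3) = 364; complement C(8,3) = 56; favorable 364 - 56 = 308; P = 11/13; answer 11/13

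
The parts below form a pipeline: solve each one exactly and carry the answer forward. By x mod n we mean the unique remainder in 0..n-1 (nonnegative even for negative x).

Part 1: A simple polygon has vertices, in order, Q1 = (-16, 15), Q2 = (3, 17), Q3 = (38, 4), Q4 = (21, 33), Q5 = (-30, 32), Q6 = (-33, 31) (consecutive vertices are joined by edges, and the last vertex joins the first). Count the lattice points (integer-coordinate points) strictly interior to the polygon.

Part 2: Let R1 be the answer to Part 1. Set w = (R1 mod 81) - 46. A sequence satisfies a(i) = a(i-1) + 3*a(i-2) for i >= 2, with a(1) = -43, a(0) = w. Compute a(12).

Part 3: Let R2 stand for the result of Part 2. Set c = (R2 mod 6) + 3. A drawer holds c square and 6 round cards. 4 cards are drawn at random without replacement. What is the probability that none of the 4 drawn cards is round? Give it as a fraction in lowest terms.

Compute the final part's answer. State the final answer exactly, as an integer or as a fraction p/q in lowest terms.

Part 1: cross terms: (-16*17 - 3*15)=-317, (3*4 - 38*17)=-634, (38*33 - 21*4)=1170, (21*32 - -30*33)=1662, (-30*31 - -33*32)=126, (-33*15 - -16*31)=1; twice the area = |2008| = 2008; area = 1004; boundary points = 1 + 1 + 1 + 1 + 1 + 1 = 6; strictly interior points = area - boundary/2 + 1 = 1002; answer 1002
Part 2: R1 = 1002; w = -16; a(2) = 1*(-43) + 3*(-16) = -91; iterating: a(2)=-91, a(3)=-220, a(4)=-493, a(5)=-1153, a(6)=-2632, a(7)=-6091, a(8)=-13987, a(9)=-32260, a(10)=-74221, a(11)=-171001, a(12)=-393664; answer -393664
Part 3: R2 = -393664; c = 5; total draws C(11,4) = 330; favorable C(5,4) = 5; P = 1/66; answer 1/66

1/66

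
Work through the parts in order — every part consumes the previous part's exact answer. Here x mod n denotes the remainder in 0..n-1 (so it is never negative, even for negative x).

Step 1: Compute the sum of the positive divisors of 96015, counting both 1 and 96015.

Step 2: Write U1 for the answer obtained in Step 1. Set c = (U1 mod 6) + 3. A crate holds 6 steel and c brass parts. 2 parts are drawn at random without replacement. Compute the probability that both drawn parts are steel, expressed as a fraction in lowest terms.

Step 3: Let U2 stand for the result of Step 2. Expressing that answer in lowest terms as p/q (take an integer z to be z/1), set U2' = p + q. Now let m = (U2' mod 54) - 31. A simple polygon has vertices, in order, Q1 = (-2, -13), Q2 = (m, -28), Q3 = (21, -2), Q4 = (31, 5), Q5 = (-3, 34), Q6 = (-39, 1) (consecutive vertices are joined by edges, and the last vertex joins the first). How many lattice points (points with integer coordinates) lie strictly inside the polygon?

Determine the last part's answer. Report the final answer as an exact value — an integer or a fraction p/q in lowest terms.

Step 1: 96015 = 3 * 5 * 37 * 173; sigma = (1 + 3) * (1 + 5) * (1 + 37) * (1 + 173) = 4 * 6 * 38 * 174 = 158688; answer 158688
Step 2: U1 = 158688; c = 3; total draws C(9,2) = 36; favorable C(6,2) = 15; P = 5/12; answer 5/12
Step 3: U2 = 5/12; threaded value p + q = 17; m = -14; cross terms: (-2*-28 - -14*-13)=-126, (-14*-2 - 21*-28)=616, (21*5 - 31*-2)=167, (31*34 - -3*5)=1069, (-3*1 - -39*34)=1323, (-39*-13 - -2*1)=509; twice the area = |3558| = 3558; area = 1779; boundary points = 3 + 1 + 1 + 1 + 3 + 1 = 10; strictly interior points = area - boundary/2 + 1 = 1775; answer 1775

1775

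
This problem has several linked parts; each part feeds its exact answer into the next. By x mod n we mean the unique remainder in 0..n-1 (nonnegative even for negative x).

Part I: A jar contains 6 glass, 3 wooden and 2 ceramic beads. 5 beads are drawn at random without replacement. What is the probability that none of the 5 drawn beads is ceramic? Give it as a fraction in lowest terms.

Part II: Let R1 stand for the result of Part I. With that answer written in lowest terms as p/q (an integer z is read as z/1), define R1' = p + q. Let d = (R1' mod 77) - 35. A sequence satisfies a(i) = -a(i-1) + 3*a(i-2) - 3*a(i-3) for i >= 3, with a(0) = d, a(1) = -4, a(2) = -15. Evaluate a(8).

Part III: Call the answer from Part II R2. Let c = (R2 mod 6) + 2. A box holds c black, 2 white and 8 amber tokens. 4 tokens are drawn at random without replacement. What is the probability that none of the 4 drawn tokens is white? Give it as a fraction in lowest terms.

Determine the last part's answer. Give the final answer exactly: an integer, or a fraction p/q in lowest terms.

11/21

Part I: total draws C(11,5) = 462; favorable C(9,5) = 126; P = 3/11; answer 3/11
Part II: R1 = 3/11; threaded value p + q = 14; d = -21; a(3) = -1*(-15) + 3*(-4) - 3*(-21) = 66; iterating: a(3)=66, a(4)=-99, a(5)=342, a(6)=-837, a(7)=2160, a(8)=-5697; answer -5697
Part III: R2 = -5697; c = 5; total draws C(15,4) = 1365; favorable C(13,4) = 715; P = 11/21; answer 11/21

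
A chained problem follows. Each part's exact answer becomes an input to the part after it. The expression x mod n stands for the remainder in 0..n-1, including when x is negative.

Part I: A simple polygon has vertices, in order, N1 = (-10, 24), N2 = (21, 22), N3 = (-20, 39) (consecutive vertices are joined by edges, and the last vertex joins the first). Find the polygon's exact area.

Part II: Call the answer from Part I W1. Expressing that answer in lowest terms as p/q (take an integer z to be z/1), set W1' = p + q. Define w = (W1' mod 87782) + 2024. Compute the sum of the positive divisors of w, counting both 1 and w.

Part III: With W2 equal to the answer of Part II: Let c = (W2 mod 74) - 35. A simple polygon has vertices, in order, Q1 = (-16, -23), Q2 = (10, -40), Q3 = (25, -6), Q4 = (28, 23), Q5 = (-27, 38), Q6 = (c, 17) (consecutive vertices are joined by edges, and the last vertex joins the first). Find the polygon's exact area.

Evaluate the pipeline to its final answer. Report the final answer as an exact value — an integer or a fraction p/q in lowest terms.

Part I: cross terms: (-10*22 - 21*24)=-724, (21*39 - -20*22)=1259, (-20*24 - -10*39)=-90; twice the area = |445| = 445; area = 445/2; answer 445/2
Part II: W1 = 445/2; threaded value p + q = 447; w = 2471; 2471 = 7 * 353; sigma = (1 + 7) * (1 + 353) = 8 * 354 = 2832; answer 2832
Part III: W2 = 2832; c = -15; cross terms: (-16*-40 - 10*-23)=870, (10*-6 - 25*-40)=940, (25*23 - 28*-6)=743, (28*38 - -27*23)=1685, (-27*17 - -15*38)=111, (-15*-23 - -16*17)=617; twice the area = |4966| = 4966; area = 2483; answer 2483

2483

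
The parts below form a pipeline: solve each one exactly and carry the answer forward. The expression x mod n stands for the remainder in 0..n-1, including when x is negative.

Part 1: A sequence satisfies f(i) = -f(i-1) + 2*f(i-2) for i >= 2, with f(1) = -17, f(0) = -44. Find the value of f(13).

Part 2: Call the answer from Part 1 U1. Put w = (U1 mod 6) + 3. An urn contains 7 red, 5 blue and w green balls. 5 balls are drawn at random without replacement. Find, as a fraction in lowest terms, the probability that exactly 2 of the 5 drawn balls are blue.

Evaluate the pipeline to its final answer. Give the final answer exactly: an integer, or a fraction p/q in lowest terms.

Part 1: f(2) = -1*(-17) + 2*(-44) = -71; iterating: f(2)=-71, f(3)=37, f(4)=-179, f(5)=253, f(6)=-611, f(7)=1117, f(8)=-2339, f(9)=4573, f(10)=-9251, f(11)=18397, f(12)=-36899, f(13)=73693; answer 73693
Part 2: U1 = 73693; w = 4; total draws C(16,5) = 4368; favorable C(5,2)*C(11,3) = 1650; P = 275/728; answer 275/728

275/728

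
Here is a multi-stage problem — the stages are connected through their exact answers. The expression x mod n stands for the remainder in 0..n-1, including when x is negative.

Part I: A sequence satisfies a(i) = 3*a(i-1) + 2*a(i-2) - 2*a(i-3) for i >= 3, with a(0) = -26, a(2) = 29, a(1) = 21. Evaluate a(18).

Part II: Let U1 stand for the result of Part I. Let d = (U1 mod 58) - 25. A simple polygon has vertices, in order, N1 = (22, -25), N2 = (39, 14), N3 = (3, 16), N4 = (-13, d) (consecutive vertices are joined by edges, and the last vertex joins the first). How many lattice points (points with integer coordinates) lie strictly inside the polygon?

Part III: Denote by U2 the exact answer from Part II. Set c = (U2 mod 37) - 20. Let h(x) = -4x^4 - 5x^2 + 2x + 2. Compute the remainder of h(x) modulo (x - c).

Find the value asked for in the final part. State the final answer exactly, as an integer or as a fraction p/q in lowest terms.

-59189

Part I: a(3) = 3*(29) + 2*(21) - 2*(-26) = 181; iterating: a(3)=181, a(4)=559, a(5)=1981, a(6)=6699, a(7)=22941, a(8)=78259, a(9)=267261, a(10)=912419, a(11)=3115261, a(12)=10636099, a(13)=36313981, a(14)=123983619, a(15)=423306621, a(16)=1445259139, a(17)=4934423421, a(18)=16847175299; answer 16847175299
Part II: U1 = 16847175299; d = 12; cross terms: (22*14 - 39*-25)=1283, (39*16 - 3*14)=582, (3*12 - -13*16)=244, (-13*-25 - 22*12)=61; twice the area = |2170| = 2170; area = 1085; boundary points = 1 + 2 + 4 + 1 = 8; strictly interior points = area - boundary/2 + 1 = 1082; answer 1082
Part III: U2 = 1082; c = -11; remainder = value at the root: -4*(-11)^4 - 5*(-11)^2 + 2*(-11)^1 + 2 = (-58564) + (-605) + (-22) + (2) = -59189; answer -59189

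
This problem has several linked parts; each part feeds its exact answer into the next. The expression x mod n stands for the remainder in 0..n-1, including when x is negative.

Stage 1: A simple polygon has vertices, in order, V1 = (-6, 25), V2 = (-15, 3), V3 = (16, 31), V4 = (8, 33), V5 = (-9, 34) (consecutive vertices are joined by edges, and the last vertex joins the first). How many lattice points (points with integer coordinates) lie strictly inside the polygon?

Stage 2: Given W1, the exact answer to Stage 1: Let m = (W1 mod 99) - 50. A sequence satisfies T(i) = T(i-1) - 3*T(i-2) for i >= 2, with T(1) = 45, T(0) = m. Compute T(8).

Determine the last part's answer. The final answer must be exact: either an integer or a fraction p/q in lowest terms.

Stage 1: cross terms: (-6*3 - -15*25)=357, (-15*31 - 16*3)=-513, (16*33 - 8*31)=280, (8*34 - -9*33)=569, (-9*25 - -6*34)=-21; twice the area = |672| = 672; area = 336; boundary points = 1 + 1 + 2 + 1 + 3 = 8; strictly interior points = area - boundary/2 + 1 = 333; answer 333
Stage 2: W1 = 333; m = -14; T(2) = 1*(45) - 3*(-14) = 87; iterating: T(2)=87, T(3)=-48, T(4)=-309, T(5)=-165, T(6)=762, T(7)=1257, T(8)=-1029; answer -1029

-1029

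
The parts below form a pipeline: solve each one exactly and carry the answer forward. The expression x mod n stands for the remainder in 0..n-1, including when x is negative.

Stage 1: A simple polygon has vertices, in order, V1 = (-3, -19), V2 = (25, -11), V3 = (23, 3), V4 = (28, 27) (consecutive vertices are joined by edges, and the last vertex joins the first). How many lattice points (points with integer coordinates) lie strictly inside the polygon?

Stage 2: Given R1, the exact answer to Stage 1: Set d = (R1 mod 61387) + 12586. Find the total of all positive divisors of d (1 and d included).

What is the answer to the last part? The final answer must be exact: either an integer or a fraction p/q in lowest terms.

Stage 1: cross terms: (-3*-11 - 25*-19)=508, (25*3 - 23*-11)=328, (23*27 - 28*3)=537, (28*-19 - -3*27)=-451; twice the area = |922| = 922; area = 461; boundary points = 4 + 2 + 1 + 1 = 8; strictly interior points = area - boundary/2 + 1 = 458; answer 458
Stage 2: R1 = 458; d = 13044; 13044 = 2^2 * 3 * 1087; sigma = (1 + 2 + 4) * (1 + 3) * (1 + 1087) = 7 * 4 * 1088 = 30464; answer 30464

30464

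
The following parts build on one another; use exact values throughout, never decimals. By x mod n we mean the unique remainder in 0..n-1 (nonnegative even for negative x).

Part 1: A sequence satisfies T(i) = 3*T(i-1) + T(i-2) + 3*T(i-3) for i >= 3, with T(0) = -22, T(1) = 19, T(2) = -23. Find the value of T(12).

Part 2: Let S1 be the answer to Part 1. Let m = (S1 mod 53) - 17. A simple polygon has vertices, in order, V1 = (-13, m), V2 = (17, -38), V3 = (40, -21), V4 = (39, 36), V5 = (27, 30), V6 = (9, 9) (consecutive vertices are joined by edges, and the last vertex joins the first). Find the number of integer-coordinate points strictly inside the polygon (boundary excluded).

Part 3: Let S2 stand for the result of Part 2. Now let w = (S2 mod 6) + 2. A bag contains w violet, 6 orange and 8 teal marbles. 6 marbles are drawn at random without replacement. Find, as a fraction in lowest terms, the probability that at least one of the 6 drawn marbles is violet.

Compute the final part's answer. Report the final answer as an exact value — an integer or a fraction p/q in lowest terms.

1149/1292

Part 1: T(3) = 3*(-23) + 1*(19) + 3*(-22) = -116; iterating: T(3)=-116, T(4)=-314, T(5)=-1127, T(6)=-4043, T(7)=-14198, T(8)=-50018, T(9)=-176381, T(10)=-621755, T(11)=-2191700, T(12)=-7725998; answer -7725998
Part 2: S1 = -7725998; m = 7; cross terms: (-13*-38 - 17*7)=375, (17*-21 - 40*-38)=1163, (40*36 - 39*-21)=2259, (39*30 - 27*36)=198, (27*9 - 9*30)=-27, (9*7 - -13*9)=180; twice the area = |4148| = 4148; area = 2074; boundary points = 15 + 1 + 1 + 6 + 3 + 2 = 28; strictly interior points = area - boundary/2 + 1 = 2061; answer 2061
Part 3: S2 = 2061; w = 5; total draws C(19,6) = 27132; complement C(14,6) = 3003; favorable 27132 - 3003 = 24129; P = 1149/1292; answer 1149/1292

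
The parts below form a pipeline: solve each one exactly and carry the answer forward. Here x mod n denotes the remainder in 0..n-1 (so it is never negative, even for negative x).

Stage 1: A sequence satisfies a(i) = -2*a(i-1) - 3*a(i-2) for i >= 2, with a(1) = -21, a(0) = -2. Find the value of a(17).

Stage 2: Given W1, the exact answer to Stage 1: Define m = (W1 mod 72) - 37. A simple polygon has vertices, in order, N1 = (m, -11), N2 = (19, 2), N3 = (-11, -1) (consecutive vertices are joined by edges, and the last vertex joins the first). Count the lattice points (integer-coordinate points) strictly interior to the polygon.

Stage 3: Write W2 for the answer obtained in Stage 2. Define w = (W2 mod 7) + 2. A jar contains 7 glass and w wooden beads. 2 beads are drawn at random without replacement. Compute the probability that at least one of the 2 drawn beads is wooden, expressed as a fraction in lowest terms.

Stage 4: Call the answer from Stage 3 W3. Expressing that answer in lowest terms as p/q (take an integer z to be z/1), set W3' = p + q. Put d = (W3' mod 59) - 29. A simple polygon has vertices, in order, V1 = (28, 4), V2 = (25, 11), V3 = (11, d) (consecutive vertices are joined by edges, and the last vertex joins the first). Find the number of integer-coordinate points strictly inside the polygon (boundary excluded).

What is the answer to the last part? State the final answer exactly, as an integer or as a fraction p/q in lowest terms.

63

Stage 1: a(2) = -2*(-21) - 3*(-2) = 48; iterating: a(2)=48, a(3)=-33, a(4)=-78, a(5)=255, a(6)=-276, a(7)=-213, a(8)=1254, a(9)=-1869, a(10)=-24, a(11)=5655, a(12)=-11238, a(13)=5511, a(14)=22692, a(15)=-61917, a(16)=55758, a(17)=74235; answer 74235
Stage 2: W1 = 74235; m = -34; cross terms: (-34*2 - 19*-11)=141, (19*-1 - -11*2)=3, (-11*-11 - -34*-1)=87; twice the area = |231| = 231; area = 231/2; boundary points = 1 + 3 + 1 = 5; strictly interior points = area - boundary/2 + 1 = 114; answer 114
Stage 3: W2 = 114; w = 4; total draws C(11,2) = 55; complement C(7,2) = 21; favorable 55 - 21 = 34; P = 34/55; answer 34/55
Stage 4: W3 = 34/55; threaded value p + q = 89; d = 1; cross terms: (28*11 - 25*4)=208, (25*1 - 11*11)=-96, (11*4 - 28*1)=16; twice the area = |128| = 128; area = 64; boundary points = 1 + 2 + 1 = 4; strictly interior points = area - boundary/2 + 1 = 63; answer 63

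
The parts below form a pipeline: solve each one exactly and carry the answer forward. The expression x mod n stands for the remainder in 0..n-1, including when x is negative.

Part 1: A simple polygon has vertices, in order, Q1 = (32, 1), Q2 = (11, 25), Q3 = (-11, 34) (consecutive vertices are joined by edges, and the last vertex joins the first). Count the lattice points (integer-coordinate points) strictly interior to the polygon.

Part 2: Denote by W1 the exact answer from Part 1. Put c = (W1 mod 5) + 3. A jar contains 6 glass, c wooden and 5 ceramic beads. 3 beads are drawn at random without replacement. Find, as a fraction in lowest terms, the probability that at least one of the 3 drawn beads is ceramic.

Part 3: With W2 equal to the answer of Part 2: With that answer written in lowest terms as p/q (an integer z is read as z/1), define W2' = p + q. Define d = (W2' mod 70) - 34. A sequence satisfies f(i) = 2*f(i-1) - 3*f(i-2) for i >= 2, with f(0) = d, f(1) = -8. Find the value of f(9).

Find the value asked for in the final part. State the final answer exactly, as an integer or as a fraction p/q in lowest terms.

Part 1: cross terms: (32*25 - 11*1)=789, (11*34 - -11*25)=649, (-11*1 - 32*34)=-1099; twice the area = |339| = 339; area = 339/2; boundary points = 3 + 1 + 1 = 5; strictly interior points = area - boundary/2 + 1 = 168; answer 168
Part 2: W1 = 168; c = 6; total draws C(17,3) = 680; complement C(12,3) = 220; favorable 680 - 220 = 460; P = 23/34; answer 23/34
Part 3: W2 = 23/34; threaded value p + q = 57; d = 23; f(2) = 2*(-8) - 3*(23) = -85; iterating: f(2)=-85, f(3)=-146, f(4)=-37, f(5)=364, f(6)=839, f(7)=586, f(8)=-1345, f(9)=-4448; answer -4448

-4448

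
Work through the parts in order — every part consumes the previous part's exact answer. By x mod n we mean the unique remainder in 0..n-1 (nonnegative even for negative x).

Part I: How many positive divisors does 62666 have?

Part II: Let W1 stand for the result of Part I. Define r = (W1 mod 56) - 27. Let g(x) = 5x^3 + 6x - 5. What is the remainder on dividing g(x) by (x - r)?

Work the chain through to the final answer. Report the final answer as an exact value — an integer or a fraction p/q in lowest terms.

-60978

Part I: 62666 = 2 * 31333; number of divisors = (1+1) * (1+1) = 4; answer 4
Part II: W1 = 4; r = -23; remainder = value at the root: 5*(-23)^3 + 6*(-23)^1 - 5 = (-60835) + (-138) + (-5) = -60978; answer -60978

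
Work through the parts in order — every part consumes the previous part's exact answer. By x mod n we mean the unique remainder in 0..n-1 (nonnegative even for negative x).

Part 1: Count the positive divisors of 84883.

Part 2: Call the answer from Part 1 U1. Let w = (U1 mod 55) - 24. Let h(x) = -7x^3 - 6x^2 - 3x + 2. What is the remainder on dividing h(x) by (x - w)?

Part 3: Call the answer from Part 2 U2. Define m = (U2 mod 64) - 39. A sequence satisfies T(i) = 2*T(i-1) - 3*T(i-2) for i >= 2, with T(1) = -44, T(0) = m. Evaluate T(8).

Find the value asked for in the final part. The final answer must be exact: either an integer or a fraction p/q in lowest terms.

Part 1: 84883 = 29 * 2927; number of divisors = (1+1) * (1+1) = 4; answer 4
Part 2: U1 = 4; w = -20; remainder = value at the root: -7*(-20)^3 - 6*(-20)^2 - 3*(-20)^1 + 2 = (56000) + (-2400) + (60) + (2) = 53662; answer 53662
Part 3: U2 = 53662; m = -9; T(2) = 2*(-44) - 3*(-9) = -61; iterating: T(2)=-61, T(3)=10, T(4)=203, T(5)=376, T(6)=143, T(7)=-842, T(8)=-2113; answer -2113

-2113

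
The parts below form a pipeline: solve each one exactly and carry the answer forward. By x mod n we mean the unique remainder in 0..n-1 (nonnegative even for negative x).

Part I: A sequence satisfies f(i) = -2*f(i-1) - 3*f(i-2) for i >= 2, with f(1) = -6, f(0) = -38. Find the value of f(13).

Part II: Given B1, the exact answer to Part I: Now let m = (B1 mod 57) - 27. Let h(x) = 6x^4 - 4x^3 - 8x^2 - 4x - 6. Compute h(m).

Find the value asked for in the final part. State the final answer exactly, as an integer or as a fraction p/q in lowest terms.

603858

Part I: f(2) = -2*(-6) - 3*(-38) = 126; iterating: f(2)=126, f(3)=-234, f(4)=90, f(5)=522, f(6)=-1314, f(7)=1062, f(8)=1818, f(9)=-6822, f(10)=8190, f(11)=4086, f(12)=-32742, f(13)=53226; answer 53226
Part II: B1 = 53226; m = 18; 6*(18)^4 - 4*(18)^3 - 8*(18)^2 - 4*(18)^1 - 6 = (629856) + (-23328) + (-2592) + (-72) + (-6) = 603858; answer 603858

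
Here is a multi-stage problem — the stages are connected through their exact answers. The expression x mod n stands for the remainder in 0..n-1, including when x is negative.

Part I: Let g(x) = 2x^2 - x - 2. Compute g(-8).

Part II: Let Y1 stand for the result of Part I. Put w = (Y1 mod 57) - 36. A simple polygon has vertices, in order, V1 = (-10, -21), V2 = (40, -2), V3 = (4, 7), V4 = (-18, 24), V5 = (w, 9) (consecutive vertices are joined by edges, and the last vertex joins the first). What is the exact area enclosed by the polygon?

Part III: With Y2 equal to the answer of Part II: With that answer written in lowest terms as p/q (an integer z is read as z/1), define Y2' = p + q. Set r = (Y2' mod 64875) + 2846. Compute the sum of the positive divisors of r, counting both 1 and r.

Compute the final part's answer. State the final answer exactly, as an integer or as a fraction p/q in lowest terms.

Part I: 2*(-8)^2 - 1*(-8)^1 - 2 = (128) + (8) + (-2) = 134; answer 134
Part II: Y1 = 134; w = -16; cross terms: (-10*-2 - 40*-21)=860, (40*7 - 4*-2)=288, (4*24 - -18*7)=222, (-18*9 - -16*24)=222, (-16*-21 - -10*9)=426; twice the area = |2018| = 2018; area = 1009; answer 1009
Part III: Y2 = 1009; threaded value p + q = 1010; r = 3856; 3856 = 2^4 * 241; sigma = (1 + 2 + 4 + 8 + 16) * (1 + 241) = 31 * 242 = 7502; answer 7502

7502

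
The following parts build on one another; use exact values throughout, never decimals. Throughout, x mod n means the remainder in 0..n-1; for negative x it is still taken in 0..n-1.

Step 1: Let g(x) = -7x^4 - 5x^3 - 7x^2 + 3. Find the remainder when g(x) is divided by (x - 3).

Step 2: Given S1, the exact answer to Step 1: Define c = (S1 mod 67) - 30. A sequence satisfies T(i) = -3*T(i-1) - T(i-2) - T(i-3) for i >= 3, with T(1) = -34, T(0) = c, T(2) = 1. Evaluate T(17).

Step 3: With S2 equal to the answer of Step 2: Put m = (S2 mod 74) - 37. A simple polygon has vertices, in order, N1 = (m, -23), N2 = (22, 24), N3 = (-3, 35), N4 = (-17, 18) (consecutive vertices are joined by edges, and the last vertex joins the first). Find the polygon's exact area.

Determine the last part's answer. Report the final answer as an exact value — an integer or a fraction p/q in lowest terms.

1197

Step 1: remainder = value at the root: -7*(3)^4 - 5*(3)^3 - 7*(3)^2 + 3 = (-567) + (-135) + (-63) + (3) = -762; answer -762
Step 2: S1 = -762; c = 12; T(3) = -3*(1) - 1*(-34) - 1*(12) = 19; iterating: T(3)=19, T(4)=-24, T(5)=52, T(6)=-151, T(7)=425, T(8)=-1176, T(9)=3254, T(10)=-9011, T(11)=24955, T(12)=-69108, T(13)=191380, T(14)=-529987, T(15)=1467689, T(16)=-4064460, T(17)=11255678; answer 11255678
Step 3: S2 = 11255678; m = 19; cross terms: (19*24 - 22*-23)=962, (22*35 - -3*24)=842, (-3*18 - -17*35)=541, (-17*-23 - 19*18)=49; twice the area = |2394| = 2394; area = 1197; answer 1197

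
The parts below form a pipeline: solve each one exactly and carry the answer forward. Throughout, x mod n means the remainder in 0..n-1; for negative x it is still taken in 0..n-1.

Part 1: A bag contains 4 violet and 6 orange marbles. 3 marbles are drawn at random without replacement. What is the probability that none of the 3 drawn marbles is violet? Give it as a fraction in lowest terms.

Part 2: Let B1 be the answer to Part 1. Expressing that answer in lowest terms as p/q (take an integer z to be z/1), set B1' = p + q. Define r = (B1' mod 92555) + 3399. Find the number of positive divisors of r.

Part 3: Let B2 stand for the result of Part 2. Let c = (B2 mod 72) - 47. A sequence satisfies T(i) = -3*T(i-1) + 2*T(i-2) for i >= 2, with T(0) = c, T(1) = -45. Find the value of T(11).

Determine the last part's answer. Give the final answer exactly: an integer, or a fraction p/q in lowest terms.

Part 1: total draws C(10,3) = 120; favorable C(6,3) = 20; P = 1/6; answer 1/6
Part 2: B1 = 1/6; threaded value p + q = 7; r = 3406; 3406 = 2 * 13 * 131; number of divisors = (1+1) * (1+1) * (1+1) = 8; answer 8
Part 3: B2 = 8; c = -39; T(2) = -3*(-45) + 2*(-39) = 57; iterating: T(2)=57, T(3)=-261, T(4)=897, T(5)=-3213, T(6)=11433, T(7)=-40725, T(8)=145041, T(9)=-516573, T(10)=1839801, T(11)=-6552549; answer -6552549

-6552549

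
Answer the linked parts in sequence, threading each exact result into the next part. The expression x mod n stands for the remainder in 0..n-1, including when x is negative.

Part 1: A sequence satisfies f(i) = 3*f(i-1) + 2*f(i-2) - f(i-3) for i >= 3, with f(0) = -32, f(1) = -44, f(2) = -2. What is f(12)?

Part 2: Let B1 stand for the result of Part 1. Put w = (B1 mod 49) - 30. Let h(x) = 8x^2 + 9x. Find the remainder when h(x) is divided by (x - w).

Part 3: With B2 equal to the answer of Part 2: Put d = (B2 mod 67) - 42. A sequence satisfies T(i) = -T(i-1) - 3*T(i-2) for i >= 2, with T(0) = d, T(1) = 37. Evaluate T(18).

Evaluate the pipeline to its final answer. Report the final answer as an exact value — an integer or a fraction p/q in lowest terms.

Part 1: f(3) = 3*(-2) + 2*(-44) - 1*(-32) = -62; iterating: f(3)=-62, f(4)=-146, f(5)=-560, f(6)=-1910, f(7)=-6704, f(8)=-23372, f(9)=-81614, f(10)=-284882, f(11)=-994502, f(12)=-3471656; answer -3471656
Part 2: B1 = -3471656; w = 13; remainder = value at the root: 8*(13)^2 + 9*(13)^1 = (1352) + (117) = 1469; answer 1469
Part 3: B2 = 1469; d = 20; T(2) = -1*(37) - 3*(20) = -97; iterating: T(2)=-97, T(3)=-14, T(4)=305, T(5)=-263, T(6)=-652, T(7)=1441, T(8)=515, T(9)=-4838, T(10)=3293, T(11)=11221, T(12)=-21100, T(13)=-12563, T(14)=75863, T(15)=-38174, T(16)=-189415, T(17)=303937, T(18)=264308; answer 264308

264308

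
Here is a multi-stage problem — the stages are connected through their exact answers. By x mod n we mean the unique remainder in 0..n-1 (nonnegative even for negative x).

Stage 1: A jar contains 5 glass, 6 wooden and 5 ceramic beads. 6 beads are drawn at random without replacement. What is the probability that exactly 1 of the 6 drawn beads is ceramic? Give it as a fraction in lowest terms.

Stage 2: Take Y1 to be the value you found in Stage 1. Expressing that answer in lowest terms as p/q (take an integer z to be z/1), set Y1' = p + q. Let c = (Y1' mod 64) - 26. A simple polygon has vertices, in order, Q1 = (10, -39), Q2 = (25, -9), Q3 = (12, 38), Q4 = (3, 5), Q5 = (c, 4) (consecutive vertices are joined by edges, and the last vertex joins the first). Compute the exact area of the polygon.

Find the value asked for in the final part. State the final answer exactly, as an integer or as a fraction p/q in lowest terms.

Stage 1: total draws C(16,6) = 8008; favorable C(5,1)*C(11,5) = 2310; P = 15/52; answer 15/52
Stage 2: Y1 = 15/52; threaded value p + q = 67; c = -23; cross terms: (10*-9 - 25*-39)=885, (25*38 - 12*-9)=1058, (12*5 - 3*38)=-54, (3*4 - -23*5)=127, (-23*-39 - 10*4)=857; twice the area = |2873| = 2873; area = 2873/2; answer 2873/2

2873/2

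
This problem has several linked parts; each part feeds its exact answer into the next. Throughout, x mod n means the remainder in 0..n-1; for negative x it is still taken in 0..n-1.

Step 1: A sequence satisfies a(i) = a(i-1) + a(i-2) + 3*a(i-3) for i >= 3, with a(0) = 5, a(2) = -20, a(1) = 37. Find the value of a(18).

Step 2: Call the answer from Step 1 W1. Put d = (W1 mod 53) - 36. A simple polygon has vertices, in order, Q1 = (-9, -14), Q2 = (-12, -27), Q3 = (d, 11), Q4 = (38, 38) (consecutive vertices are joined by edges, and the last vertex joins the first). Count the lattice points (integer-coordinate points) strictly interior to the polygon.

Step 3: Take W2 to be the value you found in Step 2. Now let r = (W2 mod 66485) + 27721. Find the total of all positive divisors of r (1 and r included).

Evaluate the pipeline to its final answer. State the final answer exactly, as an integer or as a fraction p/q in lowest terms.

28962

Step 1: a(3) = 1*(-20) + 1*(37) + 3*(5) = 32; iterating: a(3)=32, a(4)=123, a(5)=95, a(6)=314, a(7)=778, a(8)=1377, a(9)=3097, a(10)=6808, a(11)=14036, a(12)=30135, a(13)=64595, a(14)=136838, a(15)=291838, a(16)=622461, a(17)=1324813, a(18)=2822788; answer 2822788
Step 2: W1 = 2822788; d = -28; cross terms: (-9*-27 - -12*-14)=75, (-12*11 - -28*-27)=-888, (-28*38 - 38*11)=-1482, (38*-14 - -9*38)=-190; twice the area = |-2485| = 2485; area = 2485/2; boundary points = 1 + 2 + 3 + 1 = 7; strictly interior points = area - boundary/2 + 1 = 1240; answer 1240
Step 3: W2 = 1240; r = 28961; 28961 is prime, so its only divisors are 1 and 28961; sigma = 1 + 28961 = 28962; answer 28962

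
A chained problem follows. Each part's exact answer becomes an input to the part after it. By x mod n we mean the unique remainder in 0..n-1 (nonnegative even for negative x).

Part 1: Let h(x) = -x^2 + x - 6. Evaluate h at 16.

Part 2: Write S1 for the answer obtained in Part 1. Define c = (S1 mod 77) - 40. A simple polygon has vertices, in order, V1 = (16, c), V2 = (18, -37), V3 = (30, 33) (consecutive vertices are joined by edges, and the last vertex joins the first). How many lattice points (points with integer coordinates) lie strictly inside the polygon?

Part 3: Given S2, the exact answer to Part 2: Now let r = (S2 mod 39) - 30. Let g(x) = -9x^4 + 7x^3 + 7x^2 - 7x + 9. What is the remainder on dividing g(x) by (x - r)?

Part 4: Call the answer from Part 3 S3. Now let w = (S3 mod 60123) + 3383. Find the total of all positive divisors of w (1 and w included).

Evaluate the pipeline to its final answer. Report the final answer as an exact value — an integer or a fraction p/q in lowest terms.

Part 1: -1*(16)^2 + 1*(16)^1 - 6 = (-256) + (16) + (-6) = -246; answer -246
Part 2: S1 = -246; c = 22; cross terms: (16*-37 - 18*22)=-988, (18*33 - 30*-37)=1704, (30*22 - 16*33)=132; twice the area = |848| = 848; area = 424; boundary points = 1 + 2 + 1 = 4; strictly interior points = area - boundary/2 + 1 = 423; answer 423
Part 3: S2 = 423; r = 3; remainder = value at the root: -9*(3)^4 + 7*(3)^3 + 7*(3)^2 - 7*(3)^1 + 9 = (-729) + (189) + (63) + (-21) + (9) = -489; answer -489
Part 4: S3 = -489; w = 63017; 63017 = 29 * 41 * 53; sigma = (1 + 29) * (1 + 41) * (1 + 53) = 30 * 42 * 54 = 68040; answer 68040

68040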